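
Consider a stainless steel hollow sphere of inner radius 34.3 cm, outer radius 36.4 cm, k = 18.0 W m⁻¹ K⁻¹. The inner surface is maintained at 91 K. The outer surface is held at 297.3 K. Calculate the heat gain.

Q = 277 kW

Q = 4πk·ΔT/(1/r₁ − 1/r₂) = 4π × 18.0 × 206.3 / (1/0.343 − 1/0.364) = 2.77×10^5 W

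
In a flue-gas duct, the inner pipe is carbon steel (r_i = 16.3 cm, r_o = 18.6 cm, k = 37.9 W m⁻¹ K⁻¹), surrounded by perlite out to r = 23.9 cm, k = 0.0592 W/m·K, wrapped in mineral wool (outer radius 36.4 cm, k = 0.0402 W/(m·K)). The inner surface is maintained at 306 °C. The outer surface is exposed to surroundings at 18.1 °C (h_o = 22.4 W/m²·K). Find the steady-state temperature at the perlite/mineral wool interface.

T = 224 °C

Treat each layer as a resistance in series:
  R'_carbon steel = ln(0.186/0.163)/(2πk) = 0.1320/(2π·37.9) = 5.543×10^-4 m·K/W
  R'_perlite = ln(0.239/0.186)/(2πk) = 0.2507/(2π·0.0592) = 0.6740 m·K/W
  R'_mineral wool = ln(0.364/0.239)/(2πk) = 0.4207/(2π·0.0402) = 1.666 m·K/W
  R'_conv,out = 1/(2πr h) = 1/(2π·0.364·22.4) = 0.01952 m·K/W
ΣR = 5.543×10^-4 + 0.6740 + 1.666 + 0.01952 = 2.360 m·K/W
Q' = ΔT/ΣR = (306 °C − 18.1 °C)/2.360 = 122.0 W/m
From the inner boundary to the perlite/mineral wool interface, ΣR_partial = 0.6746 m·K/W.
T_interface = T_in − Q'·ΣR_partial = 306 °C − (122.0)(0.6746) = 224 °C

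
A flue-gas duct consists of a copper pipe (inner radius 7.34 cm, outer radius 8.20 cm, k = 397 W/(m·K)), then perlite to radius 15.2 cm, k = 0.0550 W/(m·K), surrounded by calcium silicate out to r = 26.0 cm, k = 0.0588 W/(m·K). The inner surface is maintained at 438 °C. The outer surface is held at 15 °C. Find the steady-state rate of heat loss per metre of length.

Q' = 131 W/m

Series thermal resistances, inner to outer:
  R'_copper = ln(0.0820/0.0734)/(2πk) = 0.1108/(2π·397) = 4.442×10^-5 m·K/W
  R'_perlite = ln(0.152/0.0820)/(2πk) = 0.6172/(2π·0.0550) = 1.786 m·K/W
  R'_calcium silicate = ln(0.260/0.152)/(2πk) = 0.5368/(2π·0.0588) = 1.453 m·K/W
ΣR = 4.442×10^-5 + 1.786 + 1.453 = 3.239 m·K/W
Q' = ΔT/ΣR = (438 °C − 15 °C)/3.239 = 131 W/m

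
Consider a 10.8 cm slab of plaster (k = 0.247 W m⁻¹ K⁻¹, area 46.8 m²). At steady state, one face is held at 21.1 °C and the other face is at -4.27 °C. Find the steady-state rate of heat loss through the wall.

Q = kA·ΔT/L = 0.247 × 46.8 × |21.1 °C − -4.27 °C| / 0.108 = 2720 W

Q = 2.72 kW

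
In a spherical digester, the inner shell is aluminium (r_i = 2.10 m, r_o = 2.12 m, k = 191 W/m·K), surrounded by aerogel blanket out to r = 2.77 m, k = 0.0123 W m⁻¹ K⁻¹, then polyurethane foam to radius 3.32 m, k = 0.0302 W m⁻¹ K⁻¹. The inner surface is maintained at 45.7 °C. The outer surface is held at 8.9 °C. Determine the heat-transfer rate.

Treat each layer as a resistance in series:
  R_aluminium = (1/2.10 − 1/2.12)/(4πk) = 0.004492/(4π·191) = 1.872×10^-6 K/W
  R_aerogel blanket = (1/2.12 − 1/2.77)/(4πk) = 0.1107/(4π·0.0123) = 0.7161 K/W
  R_polyurethane foam = (1/2.77 − 1/3.32)/(4πk) = 0.05981/(4π·0.0302) = 0.1576 K/W
ΣR = 1.872×10^-6 + 0.7161 + 0.1576 = 0.8737 K/W
Q = ΔT/ΣR = (45.7 °C − 8.9 °C)/0.8737 = 42.1 W

Q = 42.1 W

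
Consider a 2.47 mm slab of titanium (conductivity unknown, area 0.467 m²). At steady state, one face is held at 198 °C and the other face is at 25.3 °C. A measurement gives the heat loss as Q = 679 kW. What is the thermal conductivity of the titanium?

k = 20.8 W/m·K

ΣR = ΔT/Q = |198 − 25.3|/6.79×10^5 = 2.543×10^-4 K/W
L/(kA) = 2.543×10^-4 ⇒ k = 0.00247/(2.543×10^-4·0.467) = 20.8 W/m·K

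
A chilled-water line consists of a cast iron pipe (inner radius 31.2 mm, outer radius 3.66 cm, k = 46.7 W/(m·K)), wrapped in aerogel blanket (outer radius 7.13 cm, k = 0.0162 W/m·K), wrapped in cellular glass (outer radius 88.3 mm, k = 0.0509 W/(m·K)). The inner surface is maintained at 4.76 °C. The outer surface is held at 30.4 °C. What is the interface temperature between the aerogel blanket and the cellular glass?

Treat each layer as a resistance in series:
  R'_cast iron = ln(0.0366/0.0312)/(2πk) = 0.1596/(2π·46.7) = 5.440×10^-4 m·K/W
  R'_aerogel blanket = ln(0.0713/0.0366)/(2πk) = 0.6668/(2π·0.0162) = 6.551 m·K/W
  R'_cellular glass = ln(0.0883/0.0713)/(2πk) = 0.2138/(2π·0.0509) = 0.6687 m·K/W
ΣR = 5.440×10^-4 + 6.551 + 0.6687 = 7.220 m·K/W
Q' = ΔT/ΣR = (4.76 °C − 30.4 °C)/7.220 = -3.551 W/m
From the inner boundary to the aerogel blanket/cellular glass interface, ΣR_partial = 6.552 m·K/W.
T_interface = T_in − Q'·ΣR_partial = 4.76 °C − (-3.551)(6.552) = 28.0 °C

T = 28.0 °C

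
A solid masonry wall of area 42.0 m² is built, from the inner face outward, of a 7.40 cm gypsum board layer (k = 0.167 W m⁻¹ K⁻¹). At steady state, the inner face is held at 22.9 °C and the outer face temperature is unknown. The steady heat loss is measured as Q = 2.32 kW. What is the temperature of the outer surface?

T_out = -1.58 °C

Series resistances:
  R_gypsum board = L/(kA) = 0.0740/(0.167·42.0) = 0.01055 K/W
ΣR = 0.01055 K/W
ΔT = Q·ΣR = 2320 × 0.01055 = 24.48 K
Heat flows outward, so T_out = T_in − ΔT = 22.9 − 24.48 = -1.58 °C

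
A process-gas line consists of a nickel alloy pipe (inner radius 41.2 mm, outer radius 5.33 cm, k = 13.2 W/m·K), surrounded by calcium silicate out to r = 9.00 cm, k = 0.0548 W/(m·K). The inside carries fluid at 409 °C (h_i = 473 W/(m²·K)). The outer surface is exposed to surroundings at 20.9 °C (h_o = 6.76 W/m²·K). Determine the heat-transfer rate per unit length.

Resistance network (inner→outer):
  R'_conv,in = 1/(2πr h) = 1/(2π·0.0412·473) = 0.008167 m·K/W
  R'_nickel alloy = ln(0.0533/0.0412)/(2πk) = 0.2575/(2π·13.2) = 0.003105 m·K/W
  R'_calcium silicate = ln(0.0900/0.0533)/(2πk) = 0.5239/(2π·0.0548) = 1.521 m·K/W
  R'_conv,out = 1/(2πr h) = 1/(2π·0.0900·6.76) = 0.2616 m·K/W
ΣR = 0.008167 + 0.003105 + 1.521 + 0.2616 = 1.794 m·K/W
Q' = ΔT/ΣR = (409 °C − 20.9 °C)/1.794 = 216 W/m

Q' = 216 W/m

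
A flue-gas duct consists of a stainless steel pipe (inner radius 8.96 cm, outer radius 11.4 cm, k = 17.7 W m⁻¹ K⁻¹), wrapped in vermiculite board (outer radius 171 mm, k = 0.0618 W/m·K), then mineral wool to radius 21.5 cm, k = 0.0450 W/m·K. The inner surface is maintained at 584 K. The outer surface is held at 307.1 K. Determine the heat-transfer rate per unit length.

Q' = 149 W/m

Treat each layer as a resistance in series:
  R'_stainless steel = ln(0.114/0.0896)/(2πk) = 0.2408/(2π·17.7) = 0.002166 m·K/W
  R'_vermiculite board = ln(0.171/0.114)/(2πk) = 0.4055/(2π·0.0618) = 1.044 m·K/W
  R'_mineral wool = ln(0.215/0.171)/(2πk) = 0.2290/(2π·0.0450) = 0.8098 m·K/W
ΣR = 0.002166 + 1.044 + 0.8098 = 1.856 m·K/W
Q' = ΔT/ΣR = (584 K − 307.1 K)/1.856 = 149 W/m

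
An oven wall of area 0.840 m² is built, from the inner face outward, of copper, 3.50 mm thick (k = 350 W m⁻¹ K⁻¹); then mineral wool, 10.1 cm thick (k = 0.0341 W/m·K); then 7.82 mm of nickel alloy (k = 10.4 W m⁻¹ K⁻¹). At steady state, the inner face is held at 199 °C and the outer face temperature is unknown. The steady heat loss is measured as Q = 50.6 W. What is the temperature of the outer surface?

Series resistances:
  R_copper = L/(kA) = 0.00350/(350·0.840) = 1.190×10^-5 K/W
  R_mineral wool = L/(kA) = 0.101/(0.0341·0.840) = 3.526 K/W
  R_nickel alloy = L/(kA) = 0.00782/(10.4·0.840) = 8.951×10^-4 K/W
ΣR = 3.527 K/W
ΔT = Q·ΣR = 50.6 × 3.527 = 178.5 K
Heat flows outward, so T_out = T_in − ΔT = 199 − 178.5 = 20.5 °C

T_out = 20.5 °C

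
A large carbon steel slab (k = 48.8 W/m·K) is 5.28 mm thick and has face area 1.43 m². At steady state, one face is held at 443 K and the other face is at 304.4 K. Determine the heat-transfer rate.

Q = 1.83×10^6 W

Q = kA·ΔT/L = 48.8 × 1.43 × |443 K − 304.4 K| / 0.00528 = 1.83×10^6 W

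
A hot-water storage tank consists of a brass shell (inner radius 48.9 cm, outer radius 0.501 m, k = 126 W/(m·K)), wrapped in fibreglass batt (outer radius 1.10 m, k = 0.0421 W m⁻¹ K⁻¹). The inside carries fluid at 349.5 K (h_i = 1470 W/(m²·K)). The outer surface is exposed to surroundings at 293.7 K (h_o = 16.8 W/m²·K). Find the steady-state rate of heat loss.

Series thermal resistances, inner to outer:
  R_conv,in = 1/(4πr²h) = 1/(4π·0.489²·1470) = 2.264×10^-4 K/W
  R_brass = (1/0.489 − 1/0.501)/(4πk) = 0.04898/(4π·126) = 3.094×10^-5 K/W
  R_fibreglass batt = (1/0.501 − 1/1.10)/(4πk) = 1.087/(4π·0.0421) = 2.054 K/W
  R_conv,out = 1/(4πr²h) = 1/(4π·1.10²·16.8) = 0.003915 K/W
ΣR = 2.264×10^-4 + 3.094×10^-5 + 2.054 + 0.003915 = 2.058 K/W
Q = ΔT/ΣR = (349.5 K − 293.7 K)/2.058 = 27.1 W

Q = 27.1 W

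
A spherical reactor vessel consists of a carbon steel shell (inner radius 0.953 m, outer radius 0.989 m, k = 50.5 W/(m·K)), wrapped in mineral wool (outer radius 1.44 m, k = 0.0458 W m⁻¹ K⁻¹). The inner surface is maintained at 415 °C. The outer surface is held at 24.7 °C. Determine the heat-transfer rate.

Resistance network (inner→outer):
  R_carbon steel = (1/0.953 − 1/0.989)/(4πk) = 0.03820/(4π·50.5) = 6.019×10^-5 K/W
  R_mineral wool = (1/0.989 − 1/1.44)/(4πk) = 0.3167/(4π·0.0458) = 0.5502 K/W
ΣR = 6.019×10^-5 + 0.5502 = 0.5503 K/W
Q = ΔT/ΣR = (415 °C − 24.7 °C)/0.5503 = 709 W

Q = 709 W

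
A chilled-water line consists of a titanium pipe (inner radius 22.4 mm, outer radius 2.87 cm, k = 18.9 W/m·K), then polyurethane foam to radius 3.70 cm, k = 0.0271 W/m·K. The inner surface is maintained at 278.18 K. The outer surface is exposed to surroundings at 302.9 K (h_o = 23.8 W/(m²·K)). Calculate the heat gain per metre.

Q' = 14.8 W/m

Resistance network (inner→outer):
  R'_titanium = ln(0.0287/0.0224)/(2πk) = 0.2478/(2π·18.9) = 0.002087 m·K/W
  R'_polyurethane foam = ln(0.0370/0.0287)/(2πk) = 0.2540/(2π·0.0271) = 1.492 m·K/W
  R'_conv,out = 1/(2πr h) = 1/(2π·0.0370·23.8) = 0.1807 m·K/W
ΣR = 0.002087 + 1.492 + 0.1807 = 1.675 m·K/W
Q' = ΔT/ΣR = (278.18 K − 302.9 K)/1.675 = -14.8 W/m
(Negative Q' ⇒ heat flows inward; heat gain = 14.8 W/m.)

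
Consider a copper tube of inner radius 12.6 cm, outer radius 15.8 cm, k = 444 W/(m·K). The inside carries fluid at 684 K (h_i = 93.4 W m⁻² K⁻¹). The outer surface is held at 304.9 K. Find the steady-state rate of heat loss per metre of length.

Series thermal resistances, inner to outer:
  R'_conv,in = 1/(2πr h) = 1/(2π·0.126·93.4) = 0.01352 m·K/W
  R'_copper = ln(0.158/0.126)/(2πk) = 0.2263/(2π·444) = 8.112×10^-5 m·K/W
ΣR = 0.01352 + 8.112×10^-5 = 0.01360 m·K/W
Q' = ΔT/ΣR = (684 K − 304.9 K)/0.01360 = 27900 W/m

Q' = 27900 W/m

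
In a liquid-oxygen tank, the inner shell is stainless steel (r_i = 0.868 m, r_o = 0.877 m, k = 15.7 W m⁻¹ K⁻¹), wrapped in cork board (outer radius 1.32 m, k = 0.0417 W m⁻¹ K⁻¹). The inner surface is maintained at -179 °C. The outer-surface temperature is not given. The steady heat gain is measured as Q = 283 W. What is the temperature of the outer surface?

T_out = 27.7 °C

Series resistances:
  R_stainless steel = (1/0.868 − 1/0.877)/(4πk) = 0.01182/(4π·15.7) = 5.993×10^-5 K/W
  R_cork board = (1/0.877 − 1/1.32)/(4πk) = 0.3827/(4π·0.0417) = 0.7303 K/W
ΣR = 0.7303 K/W
ΔT = Q·ΣR = 283 × 0.7303 = 206.7 K
Heat flows inward, so T_out = T_in + ΔT = -179 + 206.7 = 27.7 °C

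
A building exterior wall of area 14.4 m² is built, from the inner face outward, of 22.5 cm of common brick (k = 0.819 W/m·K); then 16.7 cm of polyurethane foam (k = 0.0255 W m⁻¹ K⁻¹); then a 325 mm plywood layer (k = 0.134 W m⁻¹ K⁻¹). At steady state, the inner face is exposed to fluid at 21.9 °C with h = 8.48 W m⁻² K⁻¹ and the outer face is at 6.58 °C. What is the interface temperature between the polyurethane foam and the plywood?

Treat each layer as a resistance in series:
  R_conv,in = 1/(hA) = 1/(8.48·14.4) = 0.008189 K/W
  R_common brick = L/(kA) = 0.225/(0.819·14.4) = 0.01908 K/W
  R_polyurethane foam = L/(kA) = 0.167/(0.0255·14.4) = 0.4548 K/W
  R_plywood = L/(kA) = 0.325/(0.134·14.4) = 0.1684 K/W
ΣR = 0.008189 + 0.01908 + 0.4548 + 0.1684 = 0.6505 K/W
Q = ΔT/ΣR = (21.9 °C − 6.58 °C)/0.6505 = 23.55 W
From the inner boundary to the polyurethane foam/plywood interface, ΣR_partial = 0.4821 K/W.
T_interface = T_in − Q·ΣR_partial = 21.9 °C − (23.55)(0.4821) = 10.5 °C

T = 10.5 °C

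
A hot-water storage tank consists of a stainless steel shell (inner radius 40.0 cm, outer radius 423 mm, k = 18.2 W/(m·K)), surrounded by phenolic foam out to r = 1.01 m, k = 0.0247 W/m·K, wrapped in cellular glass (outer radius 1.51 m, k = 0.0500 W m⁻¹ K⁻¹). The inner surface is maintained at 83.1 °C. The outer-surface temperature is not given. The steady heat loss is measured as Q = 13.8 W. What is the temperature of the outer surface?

Series resistances:
  R_stainless steel = (1/0.400 − 1/0.423)/(4πk) = 0.1359/(4π·18.2) = 5.944×10^-4 K/W
  R_phenolic foam = (1/0.423 − 1/1.01)/(4πk) = 1.374/(4π·0.0247) = 4.427 K/W
  R_cellular glass = (1/1.01 − 1/1.51)/(4πk) = 0.3278/(4π·0.0500) = 0.5218 K/W
ΣR = 4.949 K/W
ΔT = Q·ΣR = 13.8 × 4.949 = 68.30 K
Heat flows outward, so T_out = T_in − ΔT = 83.1 − 68.30 = 14.8 °C

T_out = 14.8 °C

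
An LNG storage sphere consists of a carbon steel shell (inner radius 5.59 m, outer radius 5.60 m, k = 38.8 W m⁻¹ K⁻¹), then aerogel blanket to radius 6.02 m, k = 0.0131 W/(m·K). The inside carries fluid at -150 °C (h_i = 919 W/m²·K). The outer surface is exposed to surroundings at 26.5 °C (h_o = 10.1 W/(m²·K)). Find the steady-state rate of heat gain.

Series thermal resistances, inner to outer:
  R_conv,in = 1/(4πr²h) = 1/(4π·5.59²·919) = 2.771×10^-6 K/W
  R_carbon steel = (1/5.59 − 1/5.60)/(4πk) = 3.194×10^-4/(4π·38.8) = 6.552×10^-7 K/W
  R_aerogel blanket = (1/5.60 − 1/6.02)/(4πk) = 0.01246/(4π·0.0131) = 0.07568 K/W
  R_conv,out = 1/(4πr²h) = 1/(4π·6.02²·10.1) = 2.174×10^-4 K/W
ΣR = 2.771×10^-6 + 6.552×10^-7 + 0.07568 + 2.174×10^-4 = 0.07590 K/W
Q = ΔT/ΣR = (-150 °C − 26.5 °C)/0.07590 = -2330 W
(Negative Q ⇒ heat flows inward; heat gain = 2330 W.)

Q = 2330 W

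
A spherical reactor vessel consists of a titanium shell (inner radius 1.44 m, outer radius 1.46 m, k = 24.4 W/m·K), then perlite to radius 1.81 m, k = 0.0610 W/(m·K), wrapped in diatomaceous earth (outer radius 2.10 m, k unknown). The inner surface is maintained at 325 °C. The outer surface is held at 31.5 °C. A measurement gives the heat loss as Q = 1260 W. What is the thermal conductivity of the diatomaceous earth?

k = 0.101 W/m·K

ΣR = ΔT/Q = |325 − 31.5|/1260 = 0.2329 K/W
Known resistances:
  R_titanium = (1/1.44 − 1/1.46)/(4πk) = 0.009513/(4π·24.4) = 3.103×10^-5 K/W
  R_perlite = (1/1.46 − 1/1.81)/(4πk) = 0.1324/(4π·0.0610) = 0.1728 K/W
R_diatomaceous earth = ΣR − ΣR_known = 0.2329 − 0.1728 = 0.06010 K/W
(1/r₁−1/r₂)/(4πk) = 0.06010 ⇒ k = 0.07630/(4π·0.06010) = 0.101 W/m·K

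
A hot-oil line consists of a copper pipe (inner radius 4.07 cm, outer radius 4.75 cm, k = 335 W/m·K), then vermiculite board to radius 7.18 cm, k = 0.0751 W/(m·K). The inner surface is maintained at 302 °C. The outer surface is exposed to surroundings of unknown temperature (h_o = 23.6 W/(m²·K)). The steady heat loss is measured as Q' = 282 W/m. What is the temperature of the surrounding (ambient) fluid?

T_out = 28.6 °C

Series resistances:
  R'_copper = ln(0.0475/0.0407)/(2πk) = 0.1545/(2π·335) = 7.340×10^-5 m·K/W
  R'_vermiculite board = ln(0.0718/0.0475)/(2πk) = 0.4132/(2π·0.0751) = 0.8756 m·K/W
  R'_conv,out = 1/(2πr h) = 1/(2π·0.0718·23.6) = 0.09393 m·K/W
ΣR = 0.9696 m·K/W
ΔT = Q'·ΣR = 282 × 0.9696 = 273.4 K
Heat flows outward, so T_out = T_in − ΔT = 302 − 273.4 = 28.6 °C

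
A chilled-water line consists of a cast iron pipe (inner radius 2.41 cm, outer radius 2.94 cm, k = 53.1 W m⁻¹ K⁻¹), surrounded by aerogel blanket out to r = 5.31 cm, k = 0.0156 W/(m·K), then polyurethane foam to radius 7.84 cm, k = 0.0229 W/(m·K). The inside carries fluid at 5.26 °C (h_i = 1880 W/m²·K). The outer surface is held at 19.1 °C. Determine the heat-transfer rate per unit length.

Q' = 1.58 W/m

Resistance network (inner→outer):
  R'_conv,in = 1/(2πr h) = 1/(2π·0.0241·1880) = 0.003513 m·K/W
  R'_cast iron = ln(0.0294/0.0241)/(2πk) = 0.1988/(2π·53.1) = 5.958×10^-4 m·K/W
  R'_aerogel blanket = ln(0.0531/0.0294)/(2πk) = 0.5912/(2π·0.0156) = 6.031 m·K/W
  R'_polyurethane foam = ln(0.0784/0.0531)/(2πk) = 0.3896/(2π·0.0229) = 2.708 m·K/W
ΣR = 0.003513 + 5.958×10^-4 + 6.031 + 2.708 = 8.743 m·K/W
Q' = ΔT/ΣR = (5.26 °C − 19.1 °C)/8.743 = -1.58 W/m
(Negative Q' ⇒ heat flows inward; heat gain = 1.58 W/m.)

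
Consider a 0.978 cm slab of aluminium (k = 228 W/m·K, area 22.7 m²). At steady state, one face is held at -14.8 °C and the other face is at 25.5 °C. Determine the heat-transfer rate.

Q = kA·ΔT/L = 228 × 22.7 × |-14.8 °C − 25.5 °C| / 0.00978 = 2.13×10^7 W

Q = 2.13×10^7 W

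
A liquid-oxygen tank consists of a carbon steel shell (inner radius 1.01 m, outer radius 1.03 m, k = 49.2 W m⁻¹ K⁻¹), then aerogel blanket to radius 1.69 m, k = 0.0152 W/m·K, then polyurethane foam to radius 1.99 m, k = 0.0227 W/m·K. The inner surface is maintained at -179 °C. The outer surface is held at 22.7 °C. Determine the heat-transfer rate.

Resistance network (inner→outer):
  R_carbon steel = (1/1.01 − 1/1.03)/(4πk) = 0.01923/(4π·49.2) = 3.110×10^-5 K/W
  R_aerogel blanket = (1/1.03 − 1/1.69)/(4πk) = 0.3792/(4π·0.0152) = 1.985 K/W
  R_polyurethane foam = (1/1.69 − 1/1.99)/(4πk) = 0.08920/(4π·0.0227) = 0.3127 K/W
ΣR = 3.110×10^-5 + 1.985 + 0.3127 = 2.298 K/W
Q = ΔT/ΣR = (-179 °C − 22.7 °C)/2.298 = -87.8 W
(Negative Q ⇒ heat flows inward; heat gain = 87.8 W.)

Q = 87.8 W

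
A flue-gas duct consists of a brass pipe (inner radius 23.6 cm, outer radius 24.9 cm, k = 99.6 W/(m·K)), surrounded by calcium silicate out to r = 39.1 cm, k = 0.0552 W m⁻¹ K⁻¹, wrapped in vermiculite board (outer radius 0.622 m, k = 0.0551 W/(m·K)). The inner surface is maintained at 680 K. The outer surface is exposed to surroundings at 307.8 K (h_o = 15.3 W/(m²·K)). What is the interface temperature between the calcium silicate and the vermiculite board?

T = 498 K

Resistance network (inner→outer):
  R'_brass = ln(0.249/0.236)/(2πk) = 0.05362/(2π·99.6) = 8.568×10^-5 m·K/W
  R'_calcium silicate = ln(0.391/0.249)/(2πk) = 0.4513/(2π·0.0552) = 1.301 m·K/W
  R'_vermiculite board = ln(0.622/0.391)/(2πk) = 0.4642/(2π·0.0551) = 1.341 m·K/W
  R'_conv,out = 1/(2πr h) = 1/(2π·0.622·15.3) = 0.01672 m·K/W
ΣR = 8.568×10^-5 + 1.301 + 1.341 + 0.01672 = 2.659 m·K/W
Q' = ΔT/ΣR = (680 K − 307.8 K)/2.659 = 140.0 W/m
From the inner boundary to the calcium silicate/vermiculite board interface, ΣR_partial = 1.301 m·K/W.
T_interface = T_in − Q'·ΣR_partial = 680 K − (140.0)(1.301) = 498 K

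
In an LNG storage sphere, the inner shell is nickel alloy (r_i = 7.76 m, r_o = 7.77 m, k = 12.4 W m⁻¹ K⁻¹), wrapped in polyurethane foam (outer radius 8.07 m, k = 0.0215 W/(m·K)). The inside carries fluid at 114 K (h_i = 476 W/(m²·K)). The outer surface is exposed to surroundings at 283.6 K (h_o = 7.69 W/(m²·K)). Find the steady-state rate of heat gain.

Resistance network (inner→outer):
  R_conv,in = 1/(4πr²h) = 1/(4π·7.76²·476) = 2.776×10^-6 K/W
  R_nickel alloy = (1/7.76 − 1/7.77)/(4πk) = 1.659×10^-4/(4π·12.4) = 1.064×10^-6 K/W
  R_polyurethane foam = (1/7.77 − 1/8.07)/(4πk) = 0.004784/(4π·0.0215) = 0.01771 K/W
  R_conv,out = 1/(4πr²h) = 1/(4π·8.07²·7.69) = 1.589×10^-4 K/W
ΣR = 2.776×10^-6 + 1.064×10^-6 + 0.01771 + 1.589×10^-4 = 0.01787 K/W
Q = ΔT/ΣR = (114 K − 283.6 K)/0.01787 = -9490 W
(Negative Q ⇒ heat flows inward; heat gain = 9490 W.)

Q = 9490 W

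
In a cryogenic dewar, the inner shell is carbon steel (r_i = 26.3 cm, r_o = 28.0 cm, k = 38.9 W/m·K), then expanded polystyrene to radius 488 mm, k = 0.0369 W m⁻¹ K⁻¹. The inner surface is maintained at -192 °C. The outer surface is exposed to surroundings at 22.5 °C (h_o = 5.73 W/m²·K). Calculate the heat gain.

Treat each layer as a resistance in series:
  R_carbon steel = (1/0.263 − 1/0.280)/(4πk) = 0.2309/(4π·38.9) = 4.723×10^-4 K/W
  R_expanded polystyrene = (1/0.280 − 1/0.488)/(4πk) = 1.522/(4π·0.0369) = 3.283 K/W
  R_conv,out = 1/(4πr²h) = 1/(4π·0.488²·5.73) = 0.05832 K/W
ΣR = 4.723×10^-4 + 3.283 + 0.05832 = 3.342 K/W
Q = ΔT/ΣR = (-192 °C − 22.5 °C)/3.342 = -64.2 W
(Negative Q ⇒ heat flows inward; heat gain = 64.2 W.)

Q = 64.2 W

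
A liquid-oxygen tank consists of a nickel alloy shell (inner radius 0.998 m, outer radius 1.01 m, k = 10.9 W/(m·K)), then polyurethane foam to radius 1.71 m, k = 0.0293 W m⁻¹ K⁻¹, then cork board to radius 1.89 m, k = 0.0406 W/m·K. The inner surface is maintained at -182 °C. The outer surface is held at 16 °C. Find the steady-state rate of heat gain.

Q = 164 W

Resistance network (inner→outer):
  R_nickel alloy = (1/0.998 − 1/1.01)/(4πk) = 0.01190/(4π·10.9) = 8.691×10^-5 K/W
  R_polyurethane foam = (1/1.01 − 1/1.71)/(4πk) = 0.4053/(4π·0.0293) = 1.101 K/W
  R_cork board = (1/1.71 − 1/1.89)/(4πk) = 0.05569/(4π·0.0406) = 0.1092 K/W
ΣR = 8.691×10^-5 + 1.101 + 0.1092 = 1.210 K/W
Q = ΔT/ΣR = (-182 °C − 16 °C)/1.210 = -164 W
(Negative Q ⇒ heat flows inward; heat gain = 164 W.)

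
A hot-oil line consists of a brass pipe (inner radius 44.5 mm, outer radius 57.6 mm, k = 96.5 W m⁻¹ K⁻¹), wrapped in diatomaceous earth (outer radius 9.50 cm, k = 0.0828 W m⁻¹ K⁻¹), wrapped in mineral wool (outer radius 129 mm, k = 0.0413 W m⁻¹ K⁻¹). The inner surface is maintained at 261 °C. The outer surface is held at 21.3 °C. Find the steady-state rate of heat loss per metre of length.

Q' = 112 W/m

Series thermal resistances, inner to outer:
  R'_brass = ln(0.0576/0.0445)/(2πk) = 0.2580/(2π·96.5) = 4.256×10^-4 m·K/W
  R'_diatomaceous earth = ln(0.0950/0.0576)/(2πk) = 0.5004/(2π·0.0828) = 0.9618 m·K/W
  R'_mineral wool = ln(0.129/0.0950)/(2πk) = 0.3059/(2π·0.0413) = 1.179 m·K/W
ΣR = 4.256×10^-4 + 0.9618 + 1.179 = 2.141 m·K/W
Q' = ΔT/ΣR = (261 °C − 21.3 °C)/2.141 = 112 W/m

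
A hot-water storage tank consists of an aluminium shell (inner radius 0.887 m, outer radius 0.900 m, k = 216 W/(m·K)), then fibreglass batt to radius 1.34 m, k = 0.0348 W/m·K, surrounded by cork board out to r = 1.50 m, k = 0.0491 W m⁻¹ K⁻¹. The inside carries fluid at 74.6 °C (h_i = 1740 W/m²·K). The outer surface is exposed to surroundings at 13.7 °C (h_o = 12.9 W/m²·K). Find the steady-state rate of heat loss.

Q = 63.0 W

Series thermal resistances, inner to outer:
  R_conv,in = 1/(4πr²h) = 1/(4π·0.887²·1740) = 5.813×10^-5 K/W
  R_aluminium = (1/0.887 − 1/0.900)/(4πk) = 0.01628/(4π·216) = 5.999×10^-6 K/W
  R_fibreglass batt = (1/0.900 − 1/1.34)/(4πk) = 0.3648/(4π·0.0348) = 0.8343 K/W
  R_cork board = (1/1.34 − 1/1.50)/(4πk) = 0.07960/(4π·0.0491) = 0.1290 K/W
  R_conv,out = 1/(4πr²h) = 1/(4π·1.50²·12.9) = 0.002742 K/W
ΣR = 5.813×10^-5 + 5.999×10^-6 + 0.8343 + 0.1290 + 0.002742 = 0.9661 K/W
Q = ΔT/ΣR = (74.6 °C − 13.7 °C)/0.9661 = 63.0 W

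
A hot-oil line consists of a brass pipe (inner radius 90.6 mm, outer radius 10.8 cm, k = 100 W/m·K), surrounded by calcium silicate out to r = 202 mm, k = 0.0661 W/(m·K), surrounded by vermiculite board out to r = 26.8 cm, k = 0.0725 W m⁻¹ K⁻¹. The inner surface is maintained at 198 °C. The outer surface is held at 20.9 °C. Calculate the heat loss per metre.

Q' = 83.2 W/m

Treat each layer as a resistance in series:
  R'_brass = ln(0.108/0.0906)/(2πk) = 0.1757/(2π·100) = 2.796×10^-4 m·K/W
  R'_calcium silicate = ln(0.202/0.108)/(2πk) = 0.6261/(2π·0.0661) = 1.508 m·K/W
  R'_vermiculite board = ln(0.268/0.202)/(2πk) = 0.2827/(2π·0.0725) = 0.6206 m·K/W
ΣR = 2.796×10^-4 + 1.508 + 0.6206 = 2.129 m·K/W
Q' = ΔT/ΣR = (198 °C − 20.9 °C)/2.129 = 83.2 W/m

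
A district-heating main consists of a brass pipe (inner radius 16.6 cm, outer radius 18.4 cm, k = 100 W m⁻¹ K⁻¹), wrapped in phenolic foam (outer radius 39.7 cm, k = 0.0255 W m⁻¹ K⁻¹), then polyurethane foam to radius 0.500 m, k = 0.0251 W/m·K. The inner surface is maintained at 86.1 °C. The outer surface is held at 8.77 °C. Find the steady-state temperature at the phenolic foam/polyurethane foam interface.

T = 26.8 °C

Treat each layer as a resistance in series:
  R'_brass = ln(0.184/0.166)/(2πk) = 0.1029/(2π·100) = 1.638×10^-4 m·K/W
  R'_phenolic foam = ln(0.397/0.184)/(2πk) = 0.7690/(2π·0.0255) = 4.800 m·K/W
  R'_polyurethane foam = ln(0.500/0.397)/(2πk) = 0.2307/(2π·0.0251) = 1.463 m·K/W
ΣR = 1.638×10^-4 + 4.800 + 1.463 = 6.263 m·K/W
Q' = ΔT/ΣR = (86.1 °C − 8.77 °C)/6.263 = 12.35 W/m
From the inner boundary to the phenolic foam/polyurethane foam interface, ΣR_partial = 4.800 m·K/W.
T_interface = T_in − Q'·ΣR_partial = 86.1 °C − (12.35)(4.800) = 26.8 °C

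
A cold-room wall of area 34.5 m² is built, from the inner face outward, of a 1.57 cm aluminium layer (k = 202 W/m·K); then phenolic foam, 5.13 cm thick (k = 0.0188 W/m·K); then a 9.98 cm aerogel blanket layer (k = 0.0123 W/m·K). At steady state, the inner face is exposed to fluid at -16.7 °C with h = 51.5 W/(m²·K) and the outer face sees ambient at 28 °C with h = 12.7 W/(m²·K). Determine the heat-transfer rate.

Q = 141 W

Resistance network (inner→outer):
  R_conv,in = 1/(hA) = 1/(51.5·34.5) = 5.628×10^-4 K/W
  R_aluminium = L/(kA) = 0.0157/(202·34.5) = 2.253×10^-6 K/W
  R_phenolic foam = L/(kA) = 0.0513/(0.0188·34.5) = 0.07909 K/W
  R_aerogel blanket = L/(kA) = 0.0998/(0.0123·34.5) = 0.2352 K/W
  R_conv,out = 1/(hA) = 1/(12.7·34.5) = 0.002282 K/W
ΣR = 5.628×10^-4 + 2.253×10^-6 + 0.07909 + 0.2352 + 0.002282 = 0.3171 K/W
Q = ΔT/ΣR = (-16.7 °C − 28 °C)/0.3171 = -141 W
(Negative Q ⇒ heat flows inward; heat gain = 141 W.)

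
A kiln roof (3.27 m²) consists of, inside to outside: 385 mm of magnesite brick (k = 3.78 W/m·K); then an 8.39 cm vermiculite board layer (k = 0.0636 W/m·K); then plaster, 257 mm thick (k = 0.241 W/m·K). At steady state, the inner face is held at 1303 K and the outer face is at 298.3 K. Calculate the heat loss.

Resistance network (inner→outer):
  R_magnesite brick = L/(kA) = 0.385/(3.78·3.27) = 0.03115 K/W
  R_vermiculite board = L/(kA) = 0.0839/(0.0636·3.27) = 0.4034 K/W
  R_plaster = L/(kA) = 0.257/(0.241·3.27) = 0.3261 K/W
ΣR = 0.03115 + 0.4034 + 0.3261 = 0.7606 K/W
Q = ΔT/ΣR = (1303 K − 298.3 K)/0.7606 = 1320 W

Q = 1320 W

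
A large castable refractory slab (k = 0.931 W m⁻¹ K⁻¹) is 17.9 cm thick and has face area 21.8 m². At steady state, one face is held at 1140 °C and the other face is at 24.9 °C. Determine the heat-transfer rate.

Q = 126 kW

Q = kA·ΔT/L = 0.931 × 21.8 × |1140 °C − 24.9 °C| / 0.179 = 1.26×10^5 W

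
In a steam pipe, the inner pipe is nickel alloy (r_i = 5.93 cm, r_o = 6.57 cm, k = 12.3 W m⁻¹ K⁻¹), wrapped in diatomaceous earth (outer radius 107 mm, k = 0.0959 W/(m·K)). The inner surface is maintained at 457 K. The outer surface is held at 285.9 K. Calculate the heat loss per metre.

Q' = 211 W/m

Treat each layer as a resistance in series:
  R'_nickel alloy = ln(0.0657/0.0593)/(2πk) = 0.1025/(2π·12.3) = 0.001326 m·K/W
  R'_diatomaceous earth = ln(0.107/0.0657)/(2πk) = 0.4877/(2π·0.0959) = 0.8094 m·K/W
ΣR = 0.001326 + 0.8094 = 0.8107 m·K/W
Q' = ΔT/ΣR = (457 K − 285.9 K)/0.8107 = 211 W/m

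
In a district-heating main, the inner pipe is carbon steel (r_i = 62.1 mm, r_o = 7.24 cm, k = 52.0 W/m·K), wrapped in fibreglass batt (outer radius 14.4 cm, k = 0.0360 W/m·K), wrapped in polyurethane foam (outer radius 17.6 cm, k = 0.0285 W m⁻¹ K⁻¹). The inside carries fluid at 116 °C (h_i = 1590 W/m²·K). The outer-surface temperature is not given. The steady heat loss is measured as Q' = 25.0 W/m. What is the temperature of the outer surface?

Sum the resistances:
  R'_conv,in = 1/(2πr h) = 1/(2π·0.0621·1590) = 0.001612 m·K/W
  R'_carbon steel = ln(0.0724/0.0621)/(2πk) = 0.1535/(2π·52.0) = 4.697×10^-4 m·K/W
  R'_fibreglass batt = ln(0.144/0.0724)/(2πk) = 0.6876/(2π·0.0360) = 3.040 m·K/W
  R'_polyurethane foam = ln(0.176/0.144)/(2πk) = 0.2007/(2π·0.0285) = 1.121 m·K/W
ΣR = 4.163 m·K/W
ΔT = Q'·ΣR = 25.0 × 4.163 = 104.1 K
Heat flows outward, so T_out = T_in − ΔT = 116 − 104.1 = 11.9 °C

T_out = 11.9 °C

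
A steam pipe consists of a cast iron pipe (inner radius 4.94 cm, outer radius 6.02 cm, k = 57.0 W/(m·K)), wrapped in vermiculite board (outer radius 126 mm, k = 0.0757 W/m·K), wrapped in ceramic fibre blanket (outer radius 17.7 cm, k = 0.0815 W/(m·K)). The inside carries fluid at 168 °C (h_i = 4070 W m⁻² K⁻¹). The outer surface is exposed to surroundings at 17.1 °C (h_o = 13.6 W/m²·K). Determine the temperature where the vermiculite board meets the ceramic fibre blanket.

T = 65.3 °C

Treat each layer as a resistance in series:
  R'_conv,in = 1/(2πr h) = 1/(2π·0.0494·4070) = 7.916×10^-4 m·K/W
  R'_cast iron = ln(0.0602/0.0494)/(2πk) = 0.1977/(2π·57.0) = 5.521×10^-4 m·K/W
  R'_vermiculite board = ln(0.126/0.0602)/(2πk) = 0.7386/(2π·0.0757) = 1.553 m·K/W
  R'_ceramic fibre blanket = ln(0.177/0.126)/(2πk) = 0.3399/(2π·0.0815) = 0.6637 m·K/W
  R'_conv,out = 1/(2πr h) = 1/(2π·0.177·13.6) = 0.06612 m·K/W
ΣR = 7.916×10^-4 + 5.521×10^-4 + 1.553 + 0.6637 + 0.06612 = 2.284 m·K/W
Q' = ΔT/ΣR = (168 °C − 17.1 °C)/2.284 = 66.07 W/m
From the inner boundary to the vermiculite board/ceramic fibre blanket interface, ΣR_partial = 1.554 m·K/W.
T_interface = T_in − Q'·ΣR_partial = 168 °C − (66.07)(1.554) = 65.3 °C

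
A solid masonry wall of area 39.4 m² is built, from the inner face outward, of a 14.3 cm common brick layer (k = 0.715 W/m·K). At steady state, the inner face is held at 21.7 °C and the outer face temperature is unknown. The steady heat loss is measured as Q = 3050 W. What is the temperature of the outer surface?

Sum the resistances:
  R_common brick = L/(kA) = 0.143/(0.715·39.4) = 0.005076 K/W
ΣR = 0.005076 K/W
ΔT = Q·ΣR = 3050 × 0.005076 = 15.48 K
Heat flows outward, so T_out = T_in − ΔT = 21.7 − 15.48 = 6.22 °C

T_out = 6.22 °C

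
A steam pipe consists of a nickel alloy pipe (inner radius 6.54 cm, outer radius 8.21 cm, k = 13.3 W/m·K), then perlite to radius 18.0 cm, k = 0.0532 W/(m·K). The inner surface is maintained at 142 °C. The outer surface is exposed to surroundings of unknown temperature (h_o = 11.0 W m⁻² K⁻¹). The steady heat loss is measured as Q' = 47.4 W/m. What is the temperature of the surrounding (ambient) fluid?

Sum the resistances:
  R'_nickel alloy = ln(0.0821/0.0654)/(2πk) = 0.2274/(2π·13.3) = 0.002721 m·K/W
  R'_perlite = ln(0.180/0.0821)/(2πk) = 0.7850/(2π·0.0532) = 2.348 m·K/W
  R'_conv,out = 1/(2πr h) = 1/(2π·0.180·11.0) = 0.08038 m·K/W
ΣR = 2.432 m·K/W
ΔT = Q'·ΣR = 47.4 × 2.432 = 115.3 K
Heat flows outward, so T_out = T_in − ΔT = 142 − 115.3 = 26.7 °C

T_out = 26.7 °C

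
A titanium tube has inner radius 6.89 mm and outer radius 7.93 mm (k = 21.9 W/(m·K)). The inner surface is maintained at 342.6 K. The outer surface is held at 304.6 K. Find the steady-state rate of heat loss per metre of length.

Q' = 37200 W/m

Q' = 2πk·ΔT/ln(r₂/r₁) = 2π × 21.9 × 38 / ln(0.00793/0.00689) = 37200 W/m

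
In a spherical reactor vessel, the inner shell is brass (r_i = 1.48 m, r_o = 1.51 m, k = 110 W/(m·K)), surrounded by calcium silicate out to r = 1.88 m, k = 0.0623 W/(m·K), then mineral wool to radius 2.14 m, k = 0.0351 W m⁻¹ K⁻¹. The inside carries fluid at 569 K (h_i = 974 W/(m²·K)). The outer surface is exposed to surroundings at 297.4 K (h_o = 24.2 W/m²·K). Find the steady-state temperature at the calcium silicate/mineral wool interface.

T = 425 K

Resistance network (inner→outer):
  R_conv,in = 1/(4πr²h) = 1/(4π·1.48²·974) = 3.730×10^-5 K/W
  R_brass = (1/1.48 − 1/1.51)/(4πk) = 0.01342/(4π·110) = 9.711×10^-6 K/W
  R_calcium silicate = (1/1.51 − 1/1.88)/(4πk) = 0.1303/(4π·0.0623) = 0.1665 K/W
  R_mineral wool = (1/1.88 − 1/2.14)/(4πk) = 0.06463/(4π·0.0351) = 0.1465 K/W
  R_conv,out = 1/(4πr²h) = 1/(4π·2.14²·24.2) = 7.180×10^-4 K/W
ΣR = 3.730×10^-5 + 9.711×10^-6 + 0.1665 + 0.1465 + 7.180×10^-4 = 0.3138 K/W
Q = ΔT/ΣR = (569 K − 297.4 K)/0.3138 = 865.5 W
From the inner boundary to the calcium silicate/mineral wool interface, ΣR_partial = 0.1665 K/W.
T_interface = T_in − Q·ΣR_partial = 569 K − (865.5)(0.1665) = 425 K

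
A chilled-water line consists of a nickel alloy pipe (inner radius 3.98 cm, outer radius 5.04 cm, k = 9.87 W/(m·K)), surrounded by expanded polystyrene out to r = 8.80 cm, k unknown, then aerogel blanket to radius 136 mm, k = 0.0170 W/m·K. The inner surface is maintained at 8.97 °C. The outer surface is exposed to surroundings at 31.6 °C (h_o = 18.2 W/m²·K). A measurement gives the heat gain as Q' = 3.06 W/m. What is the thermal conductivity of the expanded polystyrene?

ΣR = ΔT/Q' = |8.97 − 31.6|/3.06 = 7.395 m·K/W
Known resistances:
  R'_nickel alloy = ln(0.0504/0.0398)/(2πk) = 0.2361/(2π·9.87) = 0.003808 m·K/W
  R'_aerogel blanket = ln(0.136/0.0880)/(2πk) = 0.4353/(2π·0.0170) = 4.075 m·K/W
  R'_conv,out = 1/(2πr h) = 1/(2π·0.136·18.2) = 0.06430 m·K/W
R_expanded polystyrene = ΣR − ΣR_known = 7.395 − 4.143 = 3.252 m·K/W
ln(r₂/r₁)/(2πk) = 3.252 ⇒ k = 0.5573/(2π·3.252) = 0.0273 W/m·K

k = 0.0273 W/m·K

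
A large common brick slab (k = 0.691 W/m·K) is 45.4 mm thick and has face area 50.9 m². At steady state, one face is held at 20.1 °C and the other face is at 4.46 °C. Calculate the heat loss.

Q = kA·ΔT/L = 0.691 × 50.9 × |20.1 °C − 4.46 °C| / 0.0454 = 12100 W

Q = 12.1 kW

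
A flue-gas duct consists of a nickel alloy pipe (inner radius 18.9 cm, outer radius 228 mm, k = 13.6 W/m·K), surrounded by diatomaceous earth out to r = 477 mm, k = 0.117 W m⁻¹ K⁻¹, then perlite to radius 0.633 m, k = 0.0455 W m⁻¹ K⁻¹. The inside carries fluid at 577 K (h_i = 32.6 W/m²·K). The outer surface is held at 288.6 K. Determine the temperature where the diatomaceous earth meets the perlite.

Resistance network (inner→outer):
  R'_conv,in = 1/(2πr h) = 1/(2π·0.189·32.6) = 0.02583 m·K/W
  R'_nickel alloy = ln(0.228/0.189)/(2πk) = 0.1876/(2π·13.6) = 0.002195 m·K/W
  R'_diatomaceous earth = ln(0.477/0.228)/(2πk) = 0.7382/(2π·0.117) = 1.004 m·K/W
  R'_perlite = ln(0.633/0.477)/(2πk) = 0.2830/(2π·0.0455) = 0.9897 m·K/W
ΣR = 0.02583 + 0.002195 + 1.004 + 0.9897 = 2.022 m·K/W
Q' = ΔT/ΣR = (577 K − 288.6 K)/2.022 = 142.6 W/m
From the inner boundary to the diatomaceous earth/perlite interface, ΣR_partial = 1.032 m·K/W.
T_interface = T_in − Q'·ΣR_partial = 577 K − (142.6)(1.032) = 430 K

T = 430 K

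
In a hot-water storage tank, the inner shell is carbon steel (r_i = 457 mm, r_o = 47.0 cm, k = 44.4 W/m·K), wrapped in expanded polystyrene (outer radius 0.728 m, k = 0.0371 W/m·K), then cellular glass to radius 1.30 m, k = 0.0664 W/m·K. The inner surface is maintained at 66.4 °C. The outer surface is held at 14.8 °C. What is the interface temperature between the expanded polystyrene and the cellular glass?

T = 30.8 °C

Resistance network (inner→outer):
  R_carbon steel = (1/0.457 − 1/0.470)/(4πk) = 0.06052/(4π·44.4) = 1.085×10^-4 K/W
  R_expanded polystyrene = (1/0.470 − 1/0.728)/(4πk) = 0.7540/(4π·0.0371) = 1.617 K/W
  R_cellular glass = (1/0.728 − 1/1.30)/(4πk) = 0.6044/(4π·0.0664) = 0.7243 K/W
ΣR = 1.085×10^-4 + 1.617 + 0.7243 = 2.341 K/W
Q = ΔT/ΣR = (66.4 °C − 14.8 °C)/2.341 = 22.04 W
From the inner boundary to the expanded polystyrene/cellular glass interface, ΣR_partial = 1.617 K/W.
T_interface = T_in − Q·ΣR_partial = 66.4 °C − (22.04)(1.617) = 30.8 °C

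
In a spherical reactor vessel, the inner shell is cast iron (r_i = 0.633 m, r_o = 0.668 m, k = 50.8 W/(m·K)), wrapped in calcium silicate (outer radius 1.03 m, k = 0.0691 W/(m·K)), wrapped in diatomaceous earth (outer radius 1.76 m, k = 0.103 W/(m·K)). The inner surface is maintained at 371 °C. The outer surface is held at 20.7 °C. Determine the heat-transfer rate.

Q = 382 W

Series thermal resistances, inner to outer:
  R_cast iron = (1/0.633 − 1/0.668)/(4πk) = 0.08277/(4π·50.8) = 1.297×10^-4 K/W
  R_calcium silicate = (1/0.668 − 1/1.03)/(4πk) = 0.5261/(4π·0.0691) = 0.6059 K/W
  R_diatomaceous earth = (1/1.03 − 1/1.76)/(4πk) = 0.4027/(4π·0.103) = 0.3111 K/W
ΣR = 1.297×10^-4 + 0.6059 + 0.3111 = 0.9171 K/W
Q = ΔT/ΣR = (371 °C − 20.7 °C)/0.9171 = 382 W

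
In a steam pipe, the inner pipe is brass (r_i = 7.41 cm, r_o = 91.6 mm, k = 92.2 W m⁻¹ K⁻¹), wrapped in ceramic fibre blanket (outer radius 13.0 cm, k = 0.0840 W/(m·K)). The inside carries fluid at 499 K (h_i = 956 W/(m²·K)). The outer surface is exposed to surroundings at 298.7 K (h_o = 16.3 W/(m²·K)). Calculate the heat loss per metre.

Q' = 270 W/m

Series thermal resistances, inner to outer:
  R'_conv,in = 1/(2πr h) = 1/(2π·0.0741·956) = 0.002247 m·K/W
  R'_brass = ln(0.0916/0.0741)/(2πk) = 0.2120/(2π·92.2) = 3.660×10^-4 m·K/W
  R'_ceramic fibre blanket = ln(0.130/0.0916)/(2πk) = 0.3501/(2π·0.0840) = 0.6633 m·K/W
  R'_conv,out = 1/(2πr h) = 1/(2π·0.130·16.3) = 0.07511 m·K/W
ΣR = 0.002247 + 3.660×10^-4 + 0.6633 + 0.07511 = 0.7410 m·K/W
Q' = ΔT/ΣR = (499 K − 298.7 K)/0.7410 = 270 W/m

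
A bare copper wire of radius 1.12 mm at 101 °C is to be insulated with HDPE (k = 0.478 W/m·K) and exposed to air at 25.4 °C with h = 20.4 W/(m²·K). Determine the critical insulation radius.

For a cylinder, r_cr = k_ins/h = 0.478/20.4 = 0.0234 m = 2.34 cm

r_cr = 2.34 cm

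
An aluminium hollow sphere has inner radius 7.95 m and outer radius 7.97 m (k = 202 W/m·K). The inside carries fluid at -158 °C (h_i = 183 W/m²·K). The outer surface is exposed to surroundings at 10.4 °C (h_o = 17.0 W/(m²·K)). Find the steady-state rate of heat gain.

Q = 2090 kW

Treat each layer as a resistance in series:
  R_conv,in = 1/(4πr²h) = 1/(4π·7.95²·183) = 6.880×10^-6 K/W
  R_aluminium = (1/7.95 − 1/7.97)/(4πk) = 3.156×10^-4/(4π·202) = 1.243×10^-7 K/W
  R_conv,out = 1/(4πr²h) = 1/(4π·7.97²·17.0) = 7.369×10^-5 K/W
ΣR = 6.880×10^-6 + 1.243×10^-7 + 7.369×10^-5 = 8.069×10^-5 K/W
Q = ΔT/ΣR = (-158 °C − 10.4 °C)/8.069×10^-5 = -2.09×10^6 W
(Negative Q ⇒ heat flows inward; heat gain = 2.09×10^6 W.)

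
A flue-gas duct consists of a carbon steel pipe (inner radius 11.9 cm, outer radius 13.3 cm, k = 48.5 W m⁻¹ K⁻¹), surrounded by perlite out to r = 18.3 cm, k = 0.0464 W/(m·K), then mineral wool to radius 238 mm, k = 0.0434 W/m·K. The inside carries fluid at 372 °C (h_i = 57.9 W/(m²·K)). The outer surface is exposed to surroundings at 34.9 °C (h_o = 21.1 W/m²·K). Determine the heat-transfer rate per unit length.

Q' = 159 W/m

Series thermal resistances, inner to outer:
  R'_conv,in = 1/(2πr h) = 1/(2π·0.119·57.9) = 0.02310 m·K/W
  R'_carbon steel = ln(0.133/0.119)/(2πk) = 0.1112/(2π·48.5) = 3.650×10^-4 m·K/W
  R'_perlite = ln(0.183/0.133)/(2πk) = 0.3191/(2π·0.0464) = 1.095 m·K/W
  R'_mineral wool = ln(0.238/0.183)/(2πk) = 0.2628/(2π·0.0434) = 0.9637 m·K/W
  R'_conv,out = 1/(2πr h) = 1/(2π·0.238·21.1) = 0.03169 m·K/W
ΣR = 0.02310 + 3.650×10^-4 + 1.095 + 0.9637 + 0.03169 = 2.114 m·K/W
Q' = ΔT/ΣR = (372 °C − 34.9 °C)/2.114 = 159 W/m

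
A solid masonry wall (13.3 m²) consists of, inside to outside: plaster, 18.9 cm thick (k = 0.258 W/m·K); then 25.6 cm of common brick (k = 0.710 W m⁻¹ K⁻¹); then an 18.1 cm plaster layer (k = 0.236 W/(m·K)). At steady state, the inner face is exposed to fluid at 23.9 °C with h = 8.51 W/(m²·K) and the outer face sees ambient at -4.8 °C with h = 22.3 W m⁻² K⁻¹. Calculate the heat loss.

Q = 189 W

Series thermal resistances, inner to outer:
  R_conv,in = 1/(hA) = 1/(8.51·13.3) = 0.008835 K/W
  R_plaster = L/(kA) = 0.189/(0.258·13.3) = 0.05508 K/W
  R_common brick = L/(kA) = 0.256/(0.710·13.3) = 0.02711 K/W
  R_plaster = L/(kA) = 0.181/(0.236·13.3) = 0.05767 K/W
  R_conv,out = 1/(hA) = 1/(22.3·13.3) = 0.003372 K/W
ΣR = 0.008835 + 0.05508 + 0.02711 + 0.05767 + 0.003372 = 0.1521 K/W
Q = ΔT/ΣR = (23.9 °C − -4.8 °C)/0.1521 = 189 W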